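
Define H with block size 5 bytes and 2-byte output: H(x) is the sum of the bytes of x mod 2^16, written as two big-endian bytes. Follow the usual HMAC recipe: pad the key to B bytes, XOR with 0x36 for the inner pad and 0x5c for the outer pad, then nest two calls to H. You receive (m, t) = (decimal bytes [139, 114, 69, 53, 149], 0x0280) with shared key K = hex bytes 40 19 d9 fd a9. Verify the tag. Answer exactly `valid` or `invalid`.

invalid

Key hex bytes 40 19 d9 fd a9 is exactly B = 5 bytes: K' = 40 19 d9 fd a9.
K' ⊕ ipad = 76 2f ef cb 9f; K' ⊕ opad = 1c 45 85 a1 f5.
Inner hash: sum = 118+47+239+203+159+139+114+69+53+149 = 1290 → 05 0a.
Outer hash (recomputed tag): sum = 28+69+133+161+245+5+10 = 651 → 02 8b.
Recomputed tag = 028b; claimed = 0280 → mismatch.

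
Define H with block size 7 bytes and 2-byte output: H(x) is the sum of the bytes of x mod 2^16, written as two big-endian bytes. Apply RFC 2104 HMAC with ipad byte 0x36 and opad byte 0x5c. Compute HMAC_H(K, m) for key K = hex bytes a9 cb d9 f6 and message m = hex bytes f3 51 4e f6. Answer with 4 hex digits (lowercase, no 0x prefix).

Key hex bytes a9 cb d9 f6 is 4 bytes ≤ B = 7; zero-pad to 7 bytes: K' = a9 cb d9 f6 00 00 00.
K' ⊕ ipad = 9f fd ef c0 36 36 36.  K' ⊕ opad = f5 97 85 aa 5c 5c 5c.
Inner input = (K'⊕ipad) ∥ m = 9f fd ef c0 36 36 36 ∥ f3 51 4e f6.
Inner hash: sum = 159+253+239+192+54+54+54+243+81+78+246 = 1653 → 06 75.
Outer input = (K'⊕opad) ∥ inner = f5 97 85 aa 5c 5c 5c ∥ 06 75.
Outer hash (tag): sum = 245+151+133+170+92+92+92+6+117 = 1098 → 04 4a.

044a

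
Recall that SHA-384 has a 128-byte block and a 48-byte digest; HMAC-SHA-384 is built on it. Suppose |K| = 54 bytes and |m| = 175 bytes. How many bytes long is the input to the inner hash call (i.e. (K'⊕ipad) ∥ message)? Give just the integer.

Key is 54 ≤ 128 bytes, zero-padded: |K'| = 128.
Inner input = (K'⊕ipad) ∥ m → 128 + 175 = 303 bytes.

303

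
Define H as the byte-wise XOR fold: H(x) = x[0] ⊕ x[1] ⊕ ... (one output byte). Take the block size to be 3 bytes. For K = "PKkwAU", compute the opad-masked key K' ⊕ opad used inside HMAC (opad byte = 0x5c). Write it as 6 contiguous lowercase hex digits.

Key "PKkwAU" = 50 4b 6b 77 41 55 is 6 bytes > B = 3, so hash it first: H(key) = 13, then zero-pad to 3 bytes: K' = 13 00 00.
XOR each byte with 0x5c: 13⊕5c=4f, 00⊕5c=5c, 00⊕5c=5c.

4f5c5c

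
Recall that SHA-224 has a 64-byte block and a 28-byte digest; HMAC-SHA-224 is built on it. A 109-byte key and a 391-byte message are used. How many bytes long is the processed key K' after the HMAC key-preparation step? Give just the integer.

64

Key is 109 > 64 bytes, so it is hashed to 28 bytes then zero-padded to 64: |K'| = 64.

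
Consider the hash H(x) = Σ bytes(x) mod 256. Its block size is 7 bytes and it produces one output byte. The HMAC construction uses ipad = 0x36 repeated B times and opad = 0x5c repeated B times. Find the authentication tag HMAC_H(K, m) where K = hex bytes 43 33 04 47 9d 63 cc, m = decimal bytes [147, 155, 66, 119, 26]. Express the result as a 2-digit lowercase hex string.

a9

Key hex bytes 43 33 04 47 9d 63 cc is exactly B = 7 bytes: K' = 43 33 04 47 9d 63 cc.
K' ⊕ ipad = 75 05 32 71 ab 55 fa.  K' ⊕ opad = 1f 6f 58 1b c1 3f 90.
Inner input = (K'⊕ipad) ∥ m = 75 05 32 71 ab 55 fa ∥ 93 9b 42 77 1a.
Inner hash: sum = 117+5+50+113+171+85+250+147+155+66+119+26 = 1304; mod 256 = 24 → 18.
Outer input = (K'⊕opad) ∥ inner = 1f 6f 58 1b c1 3f 90 ∥ 18.
Outer hash (tag): sum = 31+111+88+27+193+63+144+24 = 681; mod 256 = 169 → a9.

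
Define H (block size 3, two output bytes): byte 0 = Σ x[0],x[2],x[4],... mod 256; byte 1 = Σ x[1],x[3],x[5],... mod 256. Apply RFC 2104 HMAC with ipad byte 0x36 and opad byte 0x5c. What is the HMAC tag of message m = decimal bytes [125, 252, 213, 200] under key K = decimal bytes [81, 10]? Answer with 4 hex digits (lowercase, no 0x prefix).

Key decimal bytes [81, 10] = 51 0a is 2 bytes ≤ B = 3; zero-pad to 3 bytes: K' = 51 0a 00.
K' ⊕ ipad = 67 3c 36.  K' ⊕ opad = 0d 56 5c.
Inner input = (K'⊕ipad) ∥ m = 67 3c 36 ∥ 7d fc d5 c8.
Inner hash: even-index sum = 609 mod 256 = 97; odd-index sum = 398 mod 256 = 142 → 61 8e.
Outer input = (K'⊕opad) ∥ inner = 0d 56 5c ∥ 61 8e.
Outer hash (tag): even-index sum = 247 mod 256 = 247; odd-index sum = 183 mod 256 = 183 → f7 b7.

f7b7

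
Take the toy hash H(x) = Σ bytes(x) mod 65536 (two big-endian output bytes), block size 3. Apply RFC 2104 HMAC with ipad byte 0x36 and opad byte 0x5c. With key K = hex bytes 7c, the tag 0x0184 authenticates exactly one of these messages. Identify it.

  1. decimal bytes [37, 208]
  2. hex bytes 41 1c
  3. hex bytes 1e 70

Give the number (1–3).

1

Key hex bytes 7c is 1 byte ≤ B = 3; zero-pad to 3 bytes: K' = 7c 00 00.
K' ⊕ ipad = 4a 36 36; K' ⊕ opad = 20 5c 5c.
m1: inner = H(4a 36 36 25 d0) = 01 ab; tag = H(20 5c 5c 01 ab) = 0184 ← matches
m2: inner = H(4a 36 36 41 1c) = 01 13; tag = H(20 5c 5c 01 13) = 00ec
m3: inner = H(4a 36 36 1e 70) = 01 44; tag = H(20 5c 5c 01 44) = 011d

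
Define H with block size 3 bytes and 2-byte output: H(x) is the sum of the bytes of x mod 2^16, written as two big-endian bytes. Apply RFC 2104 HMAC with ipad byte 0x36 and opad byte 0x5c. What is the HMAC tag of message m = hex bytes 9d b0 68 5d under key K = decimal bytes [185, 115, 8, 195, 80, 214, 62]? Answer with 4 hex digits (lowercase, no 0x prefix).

Key decimal bytes [185, 115, 8, 195, 80, 214, 62] = b9 73 08 c3 50 d6 3e is 7 bytes > B = 3, so hash it first: H(key) = 03 5b, then zero-pad to 3 bytes: K' = 03 5b 00.
K' ⊕ ipad = 35 6d 36.  K' ⊕ opad = 5f 07 5c.
Inner input = (K'⊕ipad) ∥ m = 35 6d 36 ∥ 9d b0 68 5d.
Inner hash: sum = 53+109+54+157+176+104+93 = 746 → 02 ea.
Outer input = (K'⊕opad) ∥ inner = 5f 07 5c ∥ 02 ea.
Outer hash (tag): sum = 95+7+92+2+234 = 430 → 01 ae.

01ae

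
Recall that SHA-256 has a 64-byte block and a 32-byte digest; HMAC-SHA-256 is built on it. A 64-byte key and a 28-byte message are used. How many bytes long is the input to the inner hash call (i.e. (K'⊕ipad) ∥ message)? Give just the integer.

92

Key is 64 ≤ 64 bytes, zero-padded: |K'| = 64.
Inner input = (K'⊕ipad) ∥ m → 64 + 28 = 92 bytes.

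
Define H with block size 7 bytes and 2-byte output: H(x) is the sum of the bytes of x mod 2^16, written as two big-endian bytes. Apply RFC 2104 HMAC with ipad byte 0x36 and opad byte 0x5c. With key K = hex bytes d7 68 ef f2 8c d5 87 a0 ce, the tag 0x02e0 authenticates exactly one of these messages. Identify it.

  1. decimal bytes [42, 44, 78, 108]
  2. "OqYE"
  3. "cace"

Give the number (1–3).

Key hex bytes d7 68 ef f2 8c d5 87 a0 ce is 9 bytes > B = 7, so hash it first: H(key) = 06 76, then zero-pad to 7 bytes: K' = 06 76 00 00 00 00 00.
K' ⊕ ipad = 30 40 36 36 36 36 36; K' ⊕ opad = 5a 2a 5c 5c 5c 5c 5c.
m1: inner = H(30 40 36 36 36 36 36 2a 2c 4e 6c) = 02 8e; tag = H(5a 2a 5c 5c 5c 5c 5c 02 8e) = 02e0 ← matches
m2: inner = H(30 40 36 36 36 36 36 4f 71 59 45) = 02 dc; tag = H(5a 2a 5c 5c 5c 5c 5c 02 dc) = 032e
m3: inner = H(30 40 36 36 36 36 36 63 61 63 65) = 03 0a; tag = H(5a 2a 5c 5c 5c 5c 5c 03 0a) = 025d

1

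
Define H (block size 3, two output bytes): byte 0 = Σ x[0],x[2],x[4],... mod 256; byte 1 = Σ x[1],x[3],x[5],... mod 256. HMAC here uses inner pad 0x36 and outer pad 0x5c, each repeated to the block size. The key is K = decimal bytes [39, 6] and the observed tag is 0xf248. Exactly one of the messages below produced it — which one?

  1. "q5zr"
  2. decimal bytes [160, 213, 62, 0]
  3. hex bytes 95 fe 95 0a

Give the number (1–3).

Key decimal bytes [39, 6] = 27 06 is 2 bytes ≤ B = 3; zero-pad to 3 bytes: K' = 27 06 00.
K' ⊕ ipad = 11 30 36; K' ⊕ opad = 7b 5a 5c.
m1: inner = H(11 30 36 71 35 7a 72) = ee 1b; tag = H(7b 5a 5c ee 1b) = f248 ← matches
m2: inner = H(11 30 36 a0 d5 3e 00) = 1c 0e; tag = H(7b 5a 5c 1c 0e) = e576
m3: inner = H(11 30 36 95 fe 95 0a) = 4f 5a; tag = H(7b 5a 5c 4f 5a) = 31a9

1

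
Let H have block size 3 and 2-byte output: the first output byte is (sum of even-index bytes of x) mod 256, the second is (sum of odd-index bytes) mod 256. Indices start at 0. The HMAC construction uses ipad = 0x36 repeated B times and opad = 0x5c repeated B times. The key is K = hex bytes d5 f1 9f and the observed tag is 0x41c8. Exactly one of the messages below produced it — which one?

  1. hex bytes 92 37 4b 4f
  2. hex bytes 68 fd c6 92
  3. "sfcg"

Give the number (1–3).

Key hex bytes d5 f1 9f is exactly B = 3 bytes: K' = d5 f1 9f.
K' ⊕ ipad = e3 c7 a9; K' ⊕ opad = 89 ad c3.
m1: inner = H(e3 c7 a9 92 37 4b 4f) = 12 a4; tag = H(89 ad c3 12 a4) = f0bf
m2: inner = H(e3 c7 a9 68 fd c6 92) = 1b f5; tag = H(89 ad c3 1b f5) = 41c8 ← matches
m3: inner = H(e3 c7 a9 73 66 63 67) = 59 9d; tag = H(89 ad c3 59 9d) = e906

2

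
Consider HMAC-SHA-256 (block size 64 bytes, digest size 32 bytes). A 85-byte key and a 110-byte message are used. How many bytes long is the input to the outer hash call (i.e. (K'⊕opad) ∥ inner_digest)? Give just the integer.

96

Key is 85 > 64 bytes, so it is hashed to 32 bytes then zero-padded to 64: |K'| = 64.
Outer input = (K'⊕opad) ∥ H(inner) → 64 + 32 = 96 bytes.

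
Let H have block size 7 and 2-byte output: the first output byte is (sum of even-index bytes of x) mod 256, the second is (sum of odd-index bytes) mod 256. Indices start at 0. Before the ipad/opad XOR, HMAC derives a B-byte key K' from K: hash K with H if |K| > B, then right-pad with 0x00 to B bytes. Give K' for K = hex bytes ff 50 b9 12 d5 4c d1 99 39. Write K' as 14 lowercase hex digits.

|K| = 9 > B = 7, so first hash the key.
H(K): even-index sum = 919 mod 256 = 151; odd-index sum = 327 mod 256 = 71 → 97 47.
Zero-pad H(K) = 97 47 to 7 bytes: K' = 97 47 00 00 00 00 00.

97470000000000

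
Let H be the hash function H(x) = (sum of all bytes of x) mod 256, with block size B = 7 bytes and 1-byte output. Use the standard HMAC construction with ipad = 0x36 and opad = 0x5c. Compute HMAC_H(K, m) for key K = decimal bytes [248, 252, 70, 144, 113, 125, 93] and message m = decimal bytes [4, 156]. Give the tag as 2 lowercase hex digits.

Key decimal bytes [248, 252, 70, 144, 113, 125, 93] = f8 fc 46 90 71 7d 5d is exactly B = 7 bytes: K' = f8 fc 46 90 71 7d 5d.
K' ⊕ ipad = ce ca 70 a6 47 4b 6b.  K' ⊕ opad = a4 a0 1a cc 2d 21 01.
Inner input = (K'⊕ipad) ∥ m = ce ca 70 a6 47 4b 6b ∥ 04 9c.
Inner hash: sum = 206+202+112+166+71+75+107+4+156 = 1099; mod 256 = 75 → 4b.
Outer input = (K'⊕opad) ∥ inner = a4 a0 1a cc 2d 21 01 ∥ 4b.
Outer hash (tag): sum = 164+160+26+204+45+33+1+75 = 708; mod 256 = 196 → c4.

c4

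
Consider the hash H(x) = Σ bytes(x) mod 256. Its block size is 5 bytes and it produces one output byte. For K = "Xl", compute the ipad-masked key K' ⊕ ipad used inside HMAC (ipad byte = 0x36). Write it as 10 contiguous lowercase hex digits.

Key "Xl" = 58 6c is 2 bytes ≤ B = 5; zero-pad to 5 bytes: K' = 58 6c 00 00 00.
XOR each byte with 0x36: 58⊕36=6e, 6c⊕36=5a, 00⊕36=36, 00⊕36=36, 00⊕36=36.

6e5a363636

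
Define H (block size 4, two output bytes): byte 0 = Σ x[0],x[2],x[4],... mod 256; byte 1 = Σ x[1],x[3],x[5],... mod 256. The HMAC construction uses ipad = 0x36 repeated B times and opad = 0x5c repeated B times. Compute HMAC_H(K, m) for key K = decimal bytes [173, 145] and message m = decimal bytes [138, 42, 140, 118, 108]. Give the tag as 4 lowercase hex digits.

a0a6

Key decimal bytes [173, 145] = ad 91 is 2 bytes ≤ B = 4; zero-pad to 4 bytes: K' = ad 91 00 00.
K' ⊕ ipad = 9b a7 36 36.  K' ⊕ opad = f1 cd 5c 5c.
Inner input = (K'⊕ipad) ∥ m = 9b a7 36 36 ∥ 8a 2a 8c 76 6c.
Inner hash: even-index sum = 595 mod 256 = 83; odd-index sum = 381 mod 256 = 125 → 53 7d.
Outer input = (K'⊕opad) ∥ inner = f1 cd 5c 5c ∥ 53 7d.
Outer hash (tag): even-index sum = 416 mod 256 = 160; odd-index sum = 422 mod 256 = 166 → a0 a6.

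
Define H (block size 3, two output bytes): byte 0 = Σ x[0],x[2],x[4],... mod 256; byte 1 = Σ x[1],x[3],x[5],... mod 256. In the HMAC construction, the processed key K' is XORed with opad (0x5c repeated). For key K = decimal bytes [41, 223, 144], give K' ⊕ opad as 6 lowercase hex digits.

Key decimal bytes [41, 223, 144] = 29 df 90 is exactly B = 3 bytes: K' = 29 df 90.
XOR each byte with 0x5c: 29⊕5c=75, df⊕5c=83, 90⊕5c=cc.

7583cc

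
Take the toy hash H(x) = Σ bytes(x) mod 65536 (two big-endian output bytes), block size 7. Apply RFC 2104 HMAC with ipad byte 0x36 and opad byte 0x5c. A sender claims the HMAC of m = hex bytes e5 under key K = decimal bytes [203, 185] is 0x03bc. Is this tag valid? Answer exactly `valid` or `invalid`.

Key decimal bytes [203, 185] = cb b9 is 2 bytes ≤ B = 7; zero-pad to 7 bytes: K' = cb b9 00 00 00 00 00.
K' ⊕ ipad = fd 8f 36 36 36 36 36; K' ⊕ opad = 97 e5 5c 5c 5c 5c 5c.
Inner hash: sum = 253+143+54+54+54+54+54+229 = 895 → 03 7f.
Outer hash (recomputed tag): sum = 151+229+92+92+92+92+92+3+127 = 970 → 03 ca.
Recomputed tag = 03ca; claimed = 03bc → mismatch.

invalid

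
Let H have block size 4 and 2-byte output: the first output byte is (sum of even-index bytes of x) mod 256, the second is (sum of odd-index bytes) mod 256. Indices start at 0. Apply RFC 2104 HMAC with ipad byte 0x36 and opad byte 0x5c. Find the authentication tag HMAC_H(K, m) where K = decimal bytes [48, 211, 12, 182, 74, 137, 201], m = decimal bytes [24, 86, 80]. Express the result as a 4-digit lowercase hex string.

865a

Key decimal bytes [48, 211, 12, 182, 74, 137, 201] = 30 d3 0c b6 4a 89 c9 is 7 bytes > B = 4, so hash it first: H(key) = 4f 12, then zero-pad to 4 bytes: K' = 4f 12 00 00.
K' ⊕ ipad = 79 24 36 36.  K' ⊕ opad = 13 4e 5c 5c.
Inner input = (K'⊕ipad) ∥ m = 79 24 36 36 ∥ 18 56 50.
Inner hash: even-index sum = 279 mod 256 = 23; odd-index sum = 176 mod 256 = 176 → 17 b0.
Outer input = (K'⊕opad) ∥ inner = 13 4e 5c 5c ∥ 17 b0.
Outer hash (tag): even-index sum = 134 mod 256 = 134; odd-index sum = 346 mod 256 = 90 → 86 5a.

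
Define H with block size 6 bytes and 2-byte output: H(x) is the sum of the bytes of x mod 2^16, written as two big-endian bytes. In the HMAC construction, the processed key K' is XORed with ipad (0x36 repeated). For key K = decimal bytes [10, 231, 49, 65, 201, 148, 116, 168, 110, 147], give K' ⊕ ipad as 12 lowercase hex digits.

32eb36363636

Key decimal bytes [10, 231, 49, 65, 201, 148, 116, 168, 110, 147] = 0a e7 31 41 c9 94 74 a8 6e 93 is 10 bytes > B = 6, so hash it first: H(key) = 04 dd, then zero-pad to 6 bytes: K' = 04 dd 00 00 00 00.
XOR each byte with 0x36: 04⊕36=32, dd⊕36=eb, 00⊕36=36, 00⊕36=36, 00⊕36=36, 00⊕36=36.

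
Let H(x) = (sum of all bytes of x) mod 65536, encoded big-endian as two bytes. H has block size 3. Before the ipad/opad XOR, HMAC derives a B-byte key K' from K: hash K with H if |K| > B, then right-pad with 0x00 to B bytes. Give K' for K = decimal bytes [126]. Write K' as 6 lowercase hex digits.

Key decimal bytes [126] = 7e is 1 byte ≤ B = 3; zero-pad to 3 bytes: K' = 7e 00 00.

7e0000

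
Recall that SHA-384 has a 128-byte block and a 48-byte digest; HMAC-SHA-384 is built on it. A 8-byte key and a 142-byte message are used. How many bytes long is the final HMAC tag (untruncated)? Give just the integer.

The tag is one SHA-384 digest: 48 bytes.

48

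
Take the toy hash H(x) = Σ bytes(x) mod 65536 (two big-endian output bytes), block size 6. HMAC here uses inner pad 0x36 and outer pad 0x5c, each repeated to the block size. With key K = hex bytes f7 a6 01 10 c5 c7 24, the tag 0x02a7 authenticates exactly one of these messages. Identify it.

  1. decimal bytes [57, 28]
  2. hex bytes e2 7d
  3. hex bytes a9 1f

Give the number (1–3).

Key hex bytes f7 a6 01 10 c5 c7 24 is 7 bytes > B = 6, so hash it first: H(key) = 03 5e, then zero-pad to 6 bytes: K' = 03 5e 00 00 00 00.
K' ⊕ ipad = 35 68 36 36 36 36; K' ⊕ opad = 5f 02 5c 5c 5c 5c.
m1: inner = H(35 68 36 36 36 36 39 1c) = 01 ca; tag = H(5f 02 5c 5c 5c 5c 01 ca) = 029c
m2: inner = H(35 68 36 36 36 36 e2 7d) = 02 d4; tag = H(5f 02 5c 5c 5c 5c 02 d4) = 02a7 ← matches
m3: inner = H(35 68 36 36 36 36 a9 1f) = 02 3d; tag = H(5f 02 5c 5c 5c 5c 02 3d) = 0210

2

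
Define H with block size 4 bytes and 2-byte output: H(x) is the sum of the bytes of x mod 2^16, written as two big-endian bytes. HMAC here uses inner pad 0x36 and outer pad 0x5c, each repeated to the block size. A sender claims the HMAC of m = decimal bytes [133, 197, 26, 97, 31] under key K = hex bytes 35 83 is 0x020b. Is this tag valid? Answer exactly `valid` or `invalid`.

valid

Key hex bytes 35 83 is 2 bytes ≤ B = 4; zero-pad to 4 bytes: K' = 35 83 00 00.
K' ⊕ ipad = 03 b5 36 36; K' ⊕ opad = 69 df 5c 5c.
Inner hash: sum = 3+181+54+54+133+197+26+97+31 = 776 → 03 08.
Outer hash (recomputed tag): sum = 105+223+92+92+3+8 = 523 → 02 0b.
Recomputed tag = 020b; claimed = 020b → match.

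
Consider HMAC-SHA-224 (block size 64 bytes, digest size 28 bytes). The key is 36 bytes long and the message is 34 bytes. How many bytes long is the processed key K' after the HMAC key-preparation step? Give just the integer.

Key is 36 ≤ 64 bytes, zero-padded: |K'| = 64.

64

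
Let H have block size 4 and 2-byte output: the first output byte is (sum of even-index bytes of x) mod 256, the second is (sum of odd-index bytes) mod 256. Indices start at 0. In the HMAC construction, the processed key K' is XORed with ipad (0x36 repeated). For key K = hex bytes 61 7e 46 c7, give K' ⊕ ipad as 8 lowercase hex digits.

574870f1

Key hex bytes 61 7e 46 c7 is exactly B = 4 bytes: K' = 61 7e 46 c7.
XOR each byte with 0x36: 61⊕36=57, 7e⊕36=48, 46⊕36=70, c7⊕36=f1.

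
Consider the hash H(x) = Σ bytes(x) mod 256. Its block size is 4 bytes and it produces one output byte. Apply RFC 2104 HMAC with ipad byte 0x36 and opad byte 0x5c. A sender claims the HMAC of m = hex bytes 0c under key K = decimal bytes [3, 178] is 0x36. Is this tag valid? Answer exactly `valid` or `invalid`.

Key decimal bytes [3, 178] = 03 b2 is 2 bytes ≤ B = 4; zero-pad to 4 bytes: K' = 03 b2 00 00.
K' ⊕ ipad = 35 84 36 36; K' ⊕ opad = 5f ee 5c 5c.
Inner hash: sum = 53+132+54+54+12 = 305; mod 256 = 49 → 31.
Outer hash (recomputed tag): sum = 95+238+92+92+49 = 566; mod 256 = 54 → 36.
Recomputed tag = 36; claimed = 36 → match.

valid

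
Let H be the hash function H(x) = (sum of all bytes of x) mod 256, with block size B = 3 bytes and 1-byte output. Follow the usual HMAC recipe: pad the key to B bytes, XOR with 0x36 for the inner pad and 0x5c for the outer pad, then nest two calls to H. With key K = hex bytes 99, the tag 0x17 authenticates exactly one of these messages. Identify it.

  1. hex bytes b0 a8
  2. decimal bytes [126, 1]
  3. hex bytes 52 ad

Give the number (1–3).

2

Key hex bytes 99 is 1 byte ≤ B = 3; zero-pad to 3 bytes: K' = 99 00 00.
K' ⊕ ipad = af 36 36; K' ⊕ opad = c5 5c 5c.
m1: inner = H(af 36 36 b0 a8) = 73; tag = H(c5 5c 5c 73) = f0
m2: inner = H(af 36 36 7e 01) = 9a; tag = H(c5 5c 5c 9a) = 17 ← matches
m3: inner = H(af 36 36 52 ad) = 1a; tag = H(c5 5c 5c 1a) = 97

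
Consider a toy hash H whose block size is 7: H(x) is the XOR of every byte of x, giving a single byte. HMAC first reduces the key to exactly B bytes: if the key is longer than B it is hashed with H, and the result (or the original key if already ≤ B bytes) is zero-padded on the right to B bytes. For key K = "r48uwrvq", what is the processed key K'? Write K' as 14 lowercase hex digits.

|K| = 8 > B = 7, so first hash the key.
H(K): XOR 72⊕34⊕38⊕75⊕77⊕72⊕76⊕71 = 09.
Zero-pad H(K) = 09 to 7 bytes: K' = 09 00 00 00 00 00 00.

09000000000000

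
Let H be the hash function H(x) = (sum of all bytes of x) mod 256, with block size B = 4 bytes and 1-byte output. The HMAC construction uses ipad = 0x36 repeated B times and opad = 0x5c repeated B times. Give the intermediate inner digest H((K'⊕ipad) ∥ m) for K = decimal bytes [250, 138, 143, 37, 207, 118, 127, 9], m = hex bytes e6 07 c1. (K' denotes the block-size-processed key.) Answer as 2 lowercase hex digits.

83

Key decimal bytes [250, 138, 143, 37, 207, 118, 127, 9] = fa 8a 8f 25 cf 76 7f 09 is 8 bytes > B = 4, so hash it first: H(key) = 05, then zero-pad to 4 bytes: K' = 05 00 00 00.
K' ⊕ ipad = 33 36 36 36.
Inner input = 33 36 36 36 ∥ e6 07 c1.
Inner hash: sum = 51+54+54+54+230+7+193 = 643; mod 256 = 131 → 83.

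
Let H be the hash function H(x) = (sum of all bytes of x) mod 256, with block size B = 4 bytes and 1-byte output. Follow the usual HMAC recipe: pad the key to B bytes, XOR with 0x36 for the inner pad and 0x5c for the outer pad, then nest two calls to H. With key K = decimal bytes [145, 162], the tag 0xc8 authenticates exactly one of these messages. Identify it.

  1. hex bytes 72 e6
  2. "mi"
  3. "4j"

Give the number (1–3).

Key decimal bytes [145, 162] = 91 a2 is 2 bytes ≤ B = 4; zero-pad to 4 bytes: K' = 91 a2 00 00.
K' ⊕ ipad = a7 94 36 36; K' ⊕ opad = cd fe 5c 5c.
m1: inner = H(a7 94 36 36 72 e6) = ff; tag = H(cd fe 5c 5c ff) = 82
m2: inner = H(a7 94 36 36 6d 69) = 7d; tag = H(cd fe 5c 5c 7d) = 00
m3: inner = H(a7 94 36 36 34 6a) = 45; tag = H(cd fe 5c 5c 45) = c8 ← matches

3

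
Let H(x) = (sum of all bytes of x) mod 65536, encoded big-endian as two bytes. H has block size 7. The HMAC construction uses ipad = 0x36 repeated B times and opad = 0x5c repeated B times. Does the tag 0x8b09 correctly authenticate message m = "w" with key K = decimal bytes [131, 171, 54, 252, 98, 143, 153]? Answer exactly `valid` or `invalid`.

invalid

Key decimal bytes [131, 171, 54, 252, 98, 143, 153] = 83 ab 36 fc 62 8f 99 is exactly B = 7 bytes: K' = 83 ab 36 fc 62 8f 99.
K' ⊕ ipad = b5 9d 00 ca 54 b9 af; K' ⊕ opad = df f7 6a a0 3e d3 c5.
Inner hash: sum = 181+157+0+202+84+185+175+119 = 1103 → 04 4f.
Outer hash (recomputed tag): sum = 223+247+106+160+62+211+197+4+79 = 1289 → 05 09.
Recomputed tag = 0509; claimed = 8b09 → mismatch.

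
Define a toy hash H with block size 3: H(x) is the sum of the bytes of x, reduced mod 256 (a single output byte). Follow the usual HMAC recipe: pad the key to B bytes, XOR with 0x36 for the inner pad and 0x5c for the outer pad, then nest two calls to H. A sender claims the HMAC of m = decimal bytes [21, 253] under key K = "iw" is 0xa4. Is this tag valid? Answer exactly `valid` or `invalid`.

Key "iw" = 69 77 is 2 bytes ≤ B = 3; zero-pad to 3 bytes: K' = 69 77 00.
K' ⊕ ipad = 5f 41 36; K' ⊕ opad = 35 2b 5c.
Inner hash: sum = 95+65+54+21+253 = 488; mod 256 = 232 → e8.
Outer hash (recomputed tag): sum = 53+43+92+232 = 420; mod 256 = 164 → a4.
Recomputed tag = a4; claimed = a4 → match.

valid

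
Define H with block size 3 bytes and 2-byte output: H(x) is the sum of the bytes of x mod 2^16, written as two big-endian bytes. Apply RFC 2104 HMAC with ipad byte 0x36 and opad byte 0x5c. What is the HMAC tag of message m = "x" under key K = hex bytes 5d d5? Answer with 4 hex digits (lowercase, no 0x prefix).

Key hex bytes 5d d5 is 2 bytes ≤ B = 3; zero-pad to 3 bytes: K' = 5d d5 00.
K' ⊕ ipad = 6b e3 36.  K' ⊕ opad = 01 89 5c.
Inner input = (K'⊕ipad) ∥ m = 6b e3 36 ∥ 78.
Inner hash: sum = 107+227+54+120 = 508 → 01 fc.
Outer input = (K'⊕opad) ∥ inner = 01 89 5c ∥ 01 fc.
Outer hash (tag): sum = 1+137+92+1+252 = 483 → 01 e3.

01e3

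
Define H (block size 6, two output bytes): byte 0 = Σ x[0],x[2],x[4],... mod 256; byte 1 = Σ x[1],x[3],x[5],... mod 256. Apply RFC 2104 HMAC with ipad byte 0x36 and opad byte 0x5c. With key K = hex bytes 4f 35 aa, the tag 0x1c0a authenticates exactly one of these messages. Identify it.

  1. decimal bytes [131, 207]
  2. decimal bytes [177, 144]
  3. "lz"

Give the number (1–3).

Key hex bytes 4f 35 aa is 3 bytes ≤ B = 6; zero-pad to 6 bytes: K' = 4f 35 aa 00 00 00.
K' ⊕ ipad = 79 03 9c 36 36 36; K' ⊕ opad = 13 69 f6 5c 5c 5c.
m1: inner = H(79 03 9c 36 36 36 83 cf) = ce 3e; tag = H(13 69 f6 5c 5c 5c ce 3e) = 335f
m2: inner = H(79 03 9c 36 36 36 b1 90) = fc ff; tag = H(13 69 f6 5c 5c 5c fc ff) = 6120
m3: inner = H(79 03 9c 36 36 36 6c 7a) = b7 e9; tag = H(13 69 f6 5c 5c 5c b7 e9) = 1c0a ← matches

3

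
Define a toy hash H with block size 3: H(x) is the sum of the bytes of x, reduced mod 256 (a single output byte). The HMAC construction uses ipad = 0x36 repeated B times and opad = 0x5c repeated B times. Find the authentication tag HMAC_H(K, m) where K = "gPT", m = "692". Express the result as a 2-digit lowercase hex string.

Key "gPT" = 67 50 54 is exactly B = 3 bytes: K' = 67 50 54.
K' ⊕ ipad = 51 66 62.  K' ⊕ opad = 3b 0c 08.
Inner input = (K'⊕ipad) ∥ m = 51 66 62 ∥ 36 39 32.
Inner hash: sum = 81+102+98+54+57+50 = 442; mod 256 = 186 → ba.
Outer input = (K'⊕opad) ∥ inner = 3b 0c 08 ∥ ba.
Outer hash (tag): sum = 59+12+8+186 = 265; mod 256 = 9 → 09.

09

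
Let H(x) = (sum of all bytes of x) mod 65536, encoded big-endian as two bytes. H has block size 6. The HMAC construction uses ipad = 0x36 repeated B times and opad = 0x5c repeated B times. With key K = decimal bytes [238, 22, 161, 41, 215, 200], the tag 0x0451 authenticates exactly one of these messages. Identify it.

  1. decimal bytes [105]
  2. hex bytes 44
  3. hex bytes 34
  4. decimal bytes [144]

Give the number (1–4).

3

Key decimal bytes [238, 22, 161, 41, 215, 200] = ee 16 a1 29 d7 c8 is exactly B = 6 bytes: K' = ee 16 a1 29 d7 c8.
K' ⊕ ipad = d8 20 97 1f e1 fe; K' ⊕ opad = b2 4a fd 75 8b 94.
m1: inner = H(d8 20 97 1f e1 fe 69) = 03 f6; tag = H(b2 4a fd 75 8b 94 03 f6) = 0486
m2: inner = H(d8 20 97 1f e1 fe 44) = 03 d1; tag = H(b2 4a fd 75 8b 94 03 d1) = 0461
m3: inner = H(d8 20 97 1f e1 fe 34) = 03 c1; tag = H(b2 4a fd 75 8b 94 03 c1) = 0451 ← matches
m4: inner = H(d8 20 97 1f e1 fe 90) = 04 1d; tag = H(b2 4a fd 75 8b 94 04 1d) = 03ae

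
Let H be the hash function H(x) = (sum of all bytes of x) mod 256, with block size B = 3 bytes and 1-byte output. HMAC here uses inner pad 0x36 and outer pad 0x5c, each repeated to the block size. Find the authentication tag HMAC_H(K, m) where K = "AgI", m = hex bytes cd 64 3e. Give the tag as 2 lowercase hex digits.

23

Key "AgI" = 41 67 49 is exactly B = 3 bytes: K' = 41 67 49.
K' ⊕ ipad = 77 51 7f.  K' ⊕ opad = 1d 3b 15.
Inner input = (K'⊕ipad) ∥ m = 77 51 7f ∥ cd 64 3e.
Inner hash: sum = 119+81+127+205+100+62 = 694; mod 256 = 182 → b6.
Outer input = (K'⊕opad) ∥ inner = 1d 3b 15 ∥ b6.
Outer hash (tag): sum = 29+59+21+182 = 291; mod 256 = 35 → 23.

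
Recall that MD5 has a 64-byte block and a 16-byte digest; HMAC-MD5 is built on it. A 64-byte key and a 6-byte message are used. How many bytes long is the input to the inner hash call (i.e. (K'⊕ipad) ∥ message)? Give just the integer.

70

Key is 64 ≤ 64 bytes, zero-padded: |K'| = 64.
Inner input = (K'⊕ipad) ∥ m → 64 + 6 = 70 bytes.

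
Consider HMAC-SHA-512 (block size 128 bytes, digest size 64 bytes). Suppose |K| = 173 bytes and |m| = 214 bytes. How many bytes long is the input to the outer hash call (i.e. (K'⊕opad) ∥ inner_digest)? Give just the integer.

Key is 173 > 128 bytes, so it is hashed to 64 bytes then zero-padded to 128: |K'| = 128.
Outer input = (K'⊕opad) ∥ H(inner) → 128 + 64 = 192 bytes.

192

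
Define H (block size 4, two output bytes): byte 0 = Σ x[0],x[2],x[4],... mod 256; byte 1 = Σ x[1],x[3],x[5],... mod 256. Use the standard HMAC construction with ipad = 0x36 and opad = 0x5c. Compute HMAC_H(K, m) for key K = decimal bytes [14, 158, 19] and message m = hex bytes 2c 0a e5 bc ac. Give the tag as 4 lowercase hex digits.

bbc2

Key decimal bytes [14, 158, 19] = 0e 9e 13 is 3 bytes ≤ B = 4; zero-pad to 4 bytes: K' = 0e 9e 13 00.
K' ⊕ ipad = 38 a8 25 36.  K' ⊕ opad = 52 c2 4f 5c.
Inner input = (K'⊕ipad) ∥ m = 38 a8 25 36 ∥ 2c 0a e5 bc ac.
Inner hash: even-index sum = 538 mod 256 = 26; odd-index sum = 420 mod 256 = 164 → 1a a4.
Outer input = (K'⊕opad) ∥ inner = 52 c2 4f 5c ∥ 1a a4.
Outer hash (tag): even-index sum = 187 mod 256 = 187; odd-index sum = 450 mod 256 = 194 → bb c2.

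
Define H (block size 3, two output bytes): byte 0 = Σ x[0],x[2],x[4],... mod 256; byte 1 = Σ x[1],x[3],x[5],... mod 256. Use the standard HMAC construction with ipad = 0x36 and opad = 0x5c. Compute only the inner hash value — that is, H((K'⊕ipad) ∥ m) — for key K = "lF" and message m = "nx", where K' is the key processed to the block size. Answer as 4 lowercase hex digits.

Key "lF" = 6c 46 is 2 bytes ≤ B = 3; zero-pad to 3 bytes: K' = 6c 46 00.
K' ⊕ ipad = 5a 70 36.
Inner input = 5a 70 36 ∥ 6e 78.
Inner hash: even-index sum = 264 mod 256 = 8; odd-index sum = 222 mod 256 = 222 → 08 de.

08de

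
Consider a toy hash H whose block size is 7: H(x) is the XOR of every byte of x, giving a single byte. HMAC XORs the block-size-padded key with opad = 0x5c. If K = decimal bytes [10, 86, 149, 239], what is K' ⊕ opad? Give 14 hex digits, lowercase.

560ac9b35c5c5c

Key decimal bytes [10, 86, 149, 239] = 0a 56 95 ef is 4 bytes ≤ B = 7; zero-pad to 7 bytes: K' = 0a 56 95 ef 00 00 00.
XOR each byte with 0x5c: 0a⊕5c=56, 56⊕5c=0a, 95⊕5c=c9, ef⊕5c=b3, 00⊕5c=5c, 00⊕5c=5c, 00⊕5c=5c.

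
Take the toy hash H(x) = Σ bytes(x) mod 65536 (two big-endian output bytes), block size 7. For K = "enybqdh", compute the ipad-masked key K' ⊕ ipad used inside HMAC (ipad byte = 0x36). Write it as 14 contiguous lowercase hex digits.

53584f5447525e

Key "enybqdh" = 65 6e 79 62 71 64 68 is exactly B = 7 bytes: K' = 65 6e 79 62 71 64 68.
XOR each byte with 0x36: 65⊕36=53, 6e⊕36=58, 79⊕36=4f, 62⊕36=54, 71⊕36=47, 64⊕36=52, 68⊕36=5e.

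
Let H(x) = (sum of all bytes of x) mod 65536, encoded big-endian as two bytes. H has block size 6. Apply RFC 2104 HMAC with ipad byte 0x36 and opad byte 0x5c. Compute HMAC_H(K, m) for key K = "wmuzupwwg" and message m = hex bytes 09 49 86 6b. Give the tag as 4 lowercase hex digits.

Key "wmuzupwwg" = 77 6d 75 7a 75 70 77 77 67 is 9 bytes > B = 6, so hash it first: H(key) = 04 0d, then zero-pad to 6 bytes: K' = 04 0d 00 00 00 00.
K' ⊕ ipad = 32 3b 36 36 36 36.  K' ⊕ opad = 58 51 5c 5c 5c 5c.
Inner input = (K'⊕ipad) ∥ m = 32 3b 36 36 36 36 ∥ 09 49 86 6b.
Inner hash: sum = 50+59+54+54+54+54+9+73+134+107 = 648 → 02 88.
Outer input = (K'⊕opad) ∥ inner = 58 51 5c 5c 5c 5c ∥ 02 88.
Outer hash (tag): sum = 88+81+92+92+92+92+2+136 = 675 → 02 a3.

02a3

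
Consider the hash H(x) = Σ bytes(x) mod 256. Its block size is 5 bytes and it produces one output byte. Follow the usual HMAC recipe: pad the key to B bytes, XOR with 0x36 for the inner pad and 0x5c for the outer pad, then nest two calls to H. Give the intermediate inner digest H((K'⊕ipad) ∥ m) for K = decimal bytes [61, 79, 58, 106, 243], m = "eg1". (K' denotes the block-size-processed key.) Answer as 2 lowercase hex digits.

Key decimal bytes [61, 79, 58, 106, 243] = 3d 4f 3a 6a f3 is exactly B = 5 bytes: K' = 3d 4f 3a 6a f3.
K' ⊕ ipad = 0b 79 0c 5c c5.
Inner input = 0b 79 0c 5c c5 ∥ 65 67 31.
Inner hash: sum = 11+121+12+92+197+101+103+49 = 686; mod 256 = 174 → ae.

ae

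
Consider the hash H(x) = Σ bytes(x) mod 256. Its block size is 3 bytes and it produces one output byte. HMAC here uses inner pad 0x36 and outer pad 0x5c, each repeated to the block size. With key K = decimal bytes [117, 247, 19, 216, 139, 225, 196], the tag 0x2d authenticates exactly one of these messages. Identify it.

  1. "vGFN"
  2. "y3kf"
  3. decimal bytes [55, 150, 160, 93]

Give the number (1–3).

Key decimal bytes [117, 247, 19, 216, 139, 225, 196] = 75 f7 13 d8 8b e1 c4 is 7 bytes > B = 3, so hash it first: H(key) = 87, then zero-pad to 3 bytes: K' = 87 00 00.
K' ⊕ ipad = b1 36 36; K' ⊕ opad = db 5c 5c.
m1: inner = H(b1 36 36 76 47 46 4e) = 6e; tag = H(db 5c 5c 6e) = 01
m2: inner = H(b1 36 36 79 33 6b 66) = 9a; tag = H(db 5c 5c 9a) = 2d ← matches
m3: inner = H(b1 36 36 37 96 a0 5d) = e7; tag = H(db 5c 5c e7) = 7a

2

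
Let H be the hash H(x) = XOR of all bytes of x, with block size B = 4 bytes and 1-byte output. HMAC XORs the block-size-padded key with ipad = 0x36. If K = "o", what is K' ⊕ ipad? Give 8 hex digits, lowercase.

59363636

Key "o" = 6f is 1 byte ≤ B = 4; zero-pad to 4 bytes: K' = 6f 00 00 00.
XOR each byte with 0x36: 6f⊕36=59, 00⊕36=36, 00⊕36=36, 00⊕36=36.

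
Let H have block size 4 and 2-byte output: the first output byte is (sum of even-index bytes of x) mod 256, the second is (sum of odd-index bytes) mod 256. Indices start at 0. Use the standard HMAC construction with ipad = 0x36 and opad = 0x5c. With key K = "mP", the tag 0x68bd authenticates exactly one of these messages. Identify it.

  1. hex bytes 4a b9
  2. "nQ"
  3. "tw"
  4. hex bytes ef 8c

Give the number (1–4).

1

Key "mP" = 6d 50 is 2 bytes ≤ B = 4; zero-pad to 4 bytes: K' = 6d 50 00 00.
K' ⊕ ipad = 5b 66 36 36; K' ⊕ opad = 31 0c 5c 5c.
m1: inner = H(5b 66 36 36 4a b9) = db 55; tag = H(31 0c 5c 5c db 55) = 68bd ← matches
m2: inner = H(5b 66 36 36 6e 51) = ff ed; tag = H(31 0c 5c 5c ff ed) = 8c55
m3: inner = H(5b 66 36 36 74 77) = 05 13; tag = H(31 0c 5c 5c 05 13) = 927b
m4: inner = H(5b 66 36 36 ef 8c) = 80 28; tag = H(31 0c 5c 5c 80 28) = 0d90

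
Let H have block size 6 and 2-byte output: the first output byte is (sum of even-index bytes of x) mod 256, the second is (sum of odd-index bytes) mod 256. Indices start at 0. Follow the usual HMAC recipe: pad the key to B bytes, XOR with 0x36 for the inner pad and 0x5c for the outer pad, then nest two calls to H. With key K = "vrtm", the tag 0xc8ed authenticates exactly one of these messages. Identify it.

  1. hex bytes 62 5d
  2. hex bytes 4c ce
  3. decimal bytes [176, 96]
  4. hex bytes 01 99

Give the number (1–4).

1

Key "vrtm" = 76 72 74 6d is 4 bytes ≤ B = 6; zero-pad to 6 bytes: K' = 76 72 74 6d 00 00.
K' ⊕ ipad = 40 44 42 5b 36 36; K' ⊕ opad = 2a 2e 28 31 5c 5c.
m1: inner = H(40 44 42 5b 36 36 62 5d) = 1a 32; tag = H(2a 2e 28 31 5c 5c 1a 32) = c8ed ← matches
m2: inner = H(40 44 42 5b 36 36 4c ce) = 04 a3; tag = H(2a 2e 28 31 5c 5c 04 a3) = b25e
m3: inner = H(40 44 42 5b 36 36 b0 60) = 68 35; tag = H(2a 2e 28 31 5c 5c 68 35) = 16f0
m4: inner = H(40 44 42 5b 36 36 01 99) = b9 6e; tag = H(2a 2e 28 31 5c 5c b9 6e) = 6729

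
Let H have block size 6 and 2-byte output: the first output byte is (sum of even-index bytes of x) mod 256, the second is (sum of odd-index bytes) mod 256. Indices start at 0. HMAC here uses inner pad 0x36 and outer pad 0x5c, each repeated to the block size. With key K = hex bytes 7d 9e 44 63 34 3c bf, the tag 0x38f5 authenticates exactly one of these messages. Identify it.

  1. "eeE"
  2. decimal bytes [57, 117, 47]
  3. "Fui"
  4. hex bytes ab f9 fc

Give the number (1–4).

Key hex bytes 7d 9e 44 63 34 3c bf is 7 bytes > B = 6, so hash it first: H(key) = b4 3d, then zero-pad to 6 bytes: K' = b4 3d 00 00 00 00.
K' ⊕ ipad = 82 0b 36 36 36 36; K' ⊕ opad = e8 61 5c 5c 5c 5c.
m1: inner = H(82 0b 36 36 36 36 65 65 45) = 98 dc; tag = H(e8 61 5c 5c 5c 5c 98 dc) = 38f5 ← matches
m2: inner = H(82 0b 36 36 36 36 39 75 2f) = 56 ec; tag = H(e8 61 5c 5c 5c 5c 56 ec) = f605
m3: inner = H(82 0b 36 36 36 36 46 75 69) = 9d ec; tag = H(e8 61 5c 5c 5c 5c 9d ec) = 3d05
m4: inner = H(82 0b 36 36 36 36 ab f9 fc) = 95 70; tag = H(e8 61 5c 5c 5c 5c 95 70) = 3589

1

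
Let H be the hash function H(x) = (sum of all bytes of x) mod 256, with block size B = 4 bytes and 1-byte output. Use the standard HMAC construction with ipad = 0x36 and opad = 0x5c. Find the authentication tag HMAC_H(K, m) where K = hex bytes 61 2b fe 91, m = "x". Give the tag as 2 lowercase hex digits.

7e

Key hex bytes 61 2b fe 91 is exactly B = 4 bytes: K' = 61 2b fe 91.
K' ⊕ ipad = 57 1d c8 a7.  K' ⊕ opad = 3d 77 a2 cd.
Inner input = (K'⊕ipad) ∥ m = 57 1d c8 a7 ∥ 78.
Inner hash: sum = 87+29+200+167+120 = 603; mod 256 = 91 → 5b.
Outer input = (K'⊕opad) ∥ inner = 3d 77 a2 cd ∥ 5b.
Outer hash (tag): sum = 61+119+162+205+91 = 638; mod 256 = 126 → 7e.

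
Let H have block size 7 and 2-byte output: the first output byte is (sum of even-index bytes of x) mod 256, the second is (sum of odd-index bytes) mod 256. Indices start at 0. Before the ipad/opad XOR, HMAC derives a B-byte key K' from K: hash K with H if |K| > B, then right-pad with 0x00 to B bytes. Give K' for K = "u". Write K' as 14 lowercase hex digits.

Key "u" = 75 is 1 byte ≤ B = 7; zero-pad to 7 bytes: K' = 75 00 00 00 00 00 00.

75000000000000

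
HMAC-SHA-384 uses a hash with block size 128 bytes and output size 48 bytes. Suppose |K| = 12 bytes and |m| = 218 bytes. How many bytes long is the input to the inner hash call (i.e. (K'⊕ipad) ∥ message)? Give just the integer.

346

Key is 12 ≤ 128 bytes, zero-padded: |K'| = 128.
Inner input = (K'⊕ipad) ∥ m → 128 + 218 = 346 bytes.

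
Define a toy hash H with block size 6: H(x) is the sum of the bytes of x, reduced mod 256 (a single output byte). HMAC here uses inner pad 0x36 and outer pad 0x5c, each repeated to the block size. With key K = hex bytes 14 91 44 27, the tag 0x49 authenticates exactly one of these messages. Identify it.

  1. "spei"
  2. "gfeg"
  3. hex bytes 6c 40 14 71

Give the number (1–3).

3

Key hex bytes 14 91 44 27 is 4 bytes ≤ B = 6; zero-pad to 6 bytes: K' = 14 91 44 27 00 00.
K' ⊕ ipad = 22 a7 72 11 36 36; K' ⊕ opad = 48 cd 18 7b 5c 5c.
m1: inner = H(22 a7 72 11 36 36 73 70 65 69) = 69; tag = H(48 cd 18 7b 5c 5c 69) = c9
m2: inner = H(22 a7 72 11 36 36 67 66 65 67) = 51; tag = H(48 cd 18 7b 5c 5c 51) = b1
m3: inner = H(22 a7 72 11 36 36 6c 40 14 71) = e9; tag = H(48 cd 18 7b 5c 5c e9) = 49 ← matches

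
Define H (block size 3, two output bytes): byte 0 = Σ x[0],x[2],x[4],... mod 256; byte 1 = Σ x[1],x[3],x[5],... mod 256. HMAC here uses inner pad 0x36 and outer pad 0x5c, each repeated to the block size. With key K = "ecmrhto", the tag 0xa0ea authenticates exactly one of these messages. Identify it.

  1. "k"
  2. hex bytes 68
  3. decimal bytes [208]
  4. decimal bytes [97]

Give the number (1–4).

Key "ecmrhto" = 65 63 6d 72 68 74 6f is 7 bytes > B = 3, so hash it first: H(key) = a9 49, then zero-pad to 3 bytes: K' = a9 49 00.
K' ⊕ ipad = 9f 7f 36; K' ⊕ opad = f5 15 5c.
m1: inner = H(9f 7f 36 6b) = d5 ea; tag = H(f5 15 5c d5 ea) = 3bea
m2: inner = H(9f 7f 36 68) = d5 e7; tag = H(f5 15 5c d5 e7) = 38ea
m3: inner = H(9f 7f 36 d0) = d5 4f; tag = H(f5 15 5c d5 4f) = a0ea ← matches
m4: inner = H(9f 7f 36 61) = d5 e0; tag = H(f5 15 5c d5 e0) = 31ea

3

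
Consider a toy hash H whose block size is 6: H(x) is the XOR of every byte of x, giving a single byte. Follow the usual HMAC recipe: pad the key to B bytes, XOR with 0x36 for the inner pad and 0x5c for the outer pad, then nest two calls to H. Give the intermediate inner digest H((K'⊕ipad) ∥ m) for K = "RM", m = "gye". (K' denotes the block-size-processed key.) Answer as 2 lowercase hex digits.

64

Key "RM" = 52 4d is 2 bytes ≤ B = 6; zero-pad to 6 bytes: K' = 52 4d 00 00 00 00.
K' ⊕ ipad = 64 7b 36 36 36 36.
Inner input = 64 7b 36 36 36 36 ∥ 67 79 65.
Inner hash: XOR 64⊕7b⊕36⊕36⊕36⊕36⊕67⊕79⊕65 = 64.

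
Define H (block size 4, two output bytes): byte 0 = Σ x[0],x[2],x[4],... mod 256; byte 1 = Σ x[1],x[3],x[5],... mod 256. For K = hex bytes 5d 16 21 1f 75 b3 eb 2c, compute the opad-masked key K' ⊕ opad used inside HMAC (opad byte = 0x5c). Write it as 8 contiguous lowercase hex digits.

Key hex bytes 5d 16 21 1f 75 b3 eb 2c is 8 bytes > B = 4, so hash it first: H(key) = de 14, then zero-pad to 4 bytes: K' = de 14 00 00.
XOR each byte with 0x5c: de⊕5c=82, 14⊕5c=48, 00⊕5c=5c, 00⊕5c=5c.

82485c5c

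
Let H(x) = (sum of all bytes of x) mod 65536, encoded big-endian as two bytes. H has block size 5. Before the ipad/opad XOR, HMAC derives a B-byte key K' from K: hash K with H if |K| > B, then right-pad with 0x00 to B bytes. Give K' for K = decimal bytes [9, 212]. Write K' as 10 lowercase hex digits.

Key decimal bytes [9, 212] = 09 d4 is 2 bytes ≤ B = 5; zero-pad to 5 bytes: K' = 09 d4 00 00 00.

09d4000000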